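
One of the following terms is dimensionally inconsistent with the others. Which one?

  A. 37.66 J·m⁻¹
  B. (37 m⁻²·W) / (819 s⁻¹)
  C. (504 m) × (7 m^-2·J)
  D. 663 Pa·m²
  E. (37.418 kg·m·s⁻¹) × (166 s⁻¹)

B.

In SI base units:
  A. J·m⁻¹ = N·m·m⁻¹ = kg·m·s⁻²
  B. [kg·s⁻³] / [s⁻¹] = kg·s⁻²
  C. [m] · [kg·s⁻²] = kg·m·s⁻²
  D. Pa·m² = N·m⁻²·m² = kg·m·s⁻²
  E. [kg·m·s⁻¹] · [s⁻¹] = kg·m·s⁻²
All reduce to kg·m·s⁻² except B., which is kg·s⁻².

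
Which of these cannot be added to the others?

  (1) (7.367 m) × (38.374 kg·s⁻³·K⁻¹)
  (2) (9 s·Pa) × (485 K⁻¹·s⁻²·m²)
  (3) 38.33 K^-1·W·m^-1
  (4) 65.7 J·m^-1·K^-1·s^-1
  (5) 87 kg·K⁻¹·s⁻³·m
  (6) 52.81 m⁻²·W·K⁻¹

(6)

Work out the base dimensions of each:
  (1) [m] · [kg·s⁻³·K⁻¹] = kg·m·s⁻³·K⁻¹
  (2) [kg·m⁻¹·s⁻¹] · [m²·s⁻²·K⁻¹] = kg·m·s⁻³·K⁻¹
  (3) W·m⁻¹·K⁻¹ = J·s⁻¹·m⁻¹·K⁻¹ = kg·m·s⁻³·K⁻¹
  (4) J·s⁻¹·m⁻¹·K⁻¹ = N·m·s⁻¹·m⁻¹·K⁻¹ = kg·m·s⁻³·K⁻¹
  (5) kg·m·s⁻³·K⁻¹
  (6) W·m⁻²·K⁻¹ = J·s⁻¹·m⁻²·K⁻¹ = kg·s⁻³·K⁻¹
All reduce to kg·m·s⁻³·K⁻¹ except (6), which is kg·s⁻³·K⁻¹.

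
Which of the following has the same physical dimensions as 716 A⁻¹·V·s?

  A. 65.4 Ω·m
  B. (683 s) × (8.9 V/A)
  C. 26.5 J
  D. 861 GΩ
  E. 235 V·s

Reference: V·s·A⁻¹ = J·C⁻¹·s·A⁻¹ = kg·m²·s⁻²·A⁻².
Each option:
  A. Ω·m = V·A⁻¹·m = kg·m³·s⁻³·A⁻²
  B. [s] · [kg·m²·s⁻³·A⁻²] = kg·m²·s⁻²·A⁻²  ← same
  C. J = N·m = kg·m²·s⁻²
  D. Ω = V·A⁻¹ = kg·m²·s⁻³·A⁻²
  E. V·s = J·C⁻¹·s = kg·m²·s⁻²·A⁻¹
Only B. matches kg·m²·s⁻²·A⁻².

B.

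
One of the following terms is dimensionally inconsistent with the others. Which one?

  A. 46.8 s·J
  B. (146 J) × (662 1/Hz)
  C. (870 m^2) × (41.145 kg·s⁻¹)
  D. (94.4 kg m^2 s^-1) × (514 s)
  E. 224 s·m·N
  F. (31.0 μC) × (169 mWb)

D.

Work out the base dimensions of each:
  A. J·s = N·m·s = kg·m²·s⁻¹
  B. [kg·m²·s⁻²] · [s] = kg·m²·s⁻¹
  C. [m²] · [kg·s⁻¹] = kg·m²·s⁻¹
  D. [kg·m²·s⁻¹] · [s] = kg·m²
  E. N·m·s = kg·m·s⁻²·m·s = kg·m²·s⁻¹
  F. [s·A] · [kg·m²·s⁻²·A⁻¹] = kg·m²·s⁻¹
All reduce to kg·m²·s⁻¹ except D., which is kg·m².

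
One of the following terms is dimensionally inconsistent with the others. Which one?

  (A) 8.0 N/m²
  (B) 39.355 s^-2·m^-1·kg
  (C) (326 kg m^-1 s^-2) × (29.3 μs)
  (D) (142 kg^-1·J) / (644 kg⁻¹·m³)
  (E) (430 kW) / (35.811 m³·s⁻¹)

Expand each in SI base units:
  (A) N·m⁻² = kg·m·s⁻²·m⁻² = kg·m⁻¹·s⁻²
  (B) kg·m⁻¹·s⁻²
  (C) [kg·m⁻¹·s⁻²] · [s] = kg·m⁻¹·s⁻¹
  (D) [m²·s⁻²] / [kg⁻¹·m³] = kg·m⁻¹·s⁻²
  (E) [kg·m²·s⁻³] / [m³·s⁻¹] = kg·m⁻¹·s⁻²
All reduce to kg·m⁻¹·s⁻² except (C), which is kg·m⁻¹·s⁻¹.

(C)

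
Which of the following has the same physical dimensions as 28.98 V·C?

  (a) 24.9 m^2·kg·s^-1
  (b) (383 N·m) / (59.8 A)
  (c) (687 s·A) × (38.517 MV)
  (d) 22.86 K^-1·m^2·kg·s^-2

Reference: C·V = s·A·J·C⁻¹ = kg·m²·s⁻².
Each option:
  (a) kg·m²·s⁻¹
  (b) [kg·m²·s⁻²] / [A] = kg·m²·s⁻²·A⁻¹
  (c) [s·A] · [kg·m²·s⁻³·A⁻¹] = kg·m²·s⁻²  ← same
  (d) kg·m²·s⁻²·K⁻¹
Only (c) matches kg·m²·s⁻².

(c)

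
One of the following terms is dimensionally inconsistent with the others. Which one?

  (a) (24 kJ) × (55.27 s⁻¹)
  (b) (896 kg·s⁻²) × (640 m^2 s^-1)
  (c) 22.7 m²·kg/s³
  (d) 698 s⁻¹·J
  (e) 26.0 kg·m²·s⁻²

(e)

Dimensions:
  (a) [kg·m²·s⁻²] · [s⁻¹] = kg·m²·s⁻³
  (b) [kg·s⁻²] · [m²·s⁻¹] = kg·m²·s⁻³
  (c) kg·m²·s⁻³
  (d) J·s⁻¹ = N·m·s⁻¹ = kg·m²·s⁻³
  (e) kg·m²·s⁻²
All reduce to kg·m²·s⁻³ except (e), which is kg·m²·s⁻².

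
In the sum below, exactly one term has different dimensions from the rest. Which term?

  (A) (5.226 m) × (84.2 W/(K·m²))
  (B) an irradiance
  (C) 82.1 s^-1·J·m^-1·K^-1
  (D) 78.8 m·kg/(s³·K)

Reduce each to base SI dimensions:
  (A) [m] · [kg·s⁻³·K⁻¹] = kg·m·s⁻³·K⁻¹
  (B) [irradiance] = kg·s⁻³
  (C) J·s⁻¹·m⁻¹·K⁻¹ = N·m·s⁻¹·m⁻¹·K⁻¹ = kg·m·s⁻³·K⁻¹
  (D) kg·m·s⁻³·K⁻¹
All reduce to kg·m·s⁻³·K⁻¹ except (B), which is kg·s⁻³.

(B)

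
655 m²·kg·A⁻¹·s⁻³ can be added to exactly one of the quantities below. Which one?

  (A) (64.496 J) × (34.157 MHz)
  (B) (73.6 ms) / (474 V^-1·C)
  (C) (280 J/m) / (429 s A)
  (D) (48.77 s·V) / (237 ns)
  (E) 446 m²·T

Reference: kg·m²·s⁻³·A⁻¹.
Each option:
  (A) [kg·m²·s⁻²] · [s⁻¹] = kg·m²·s⁻³
  (B) [s] / [kg⁻¹·m⁻²·s⁴·A²] = kg·m²·s⁻³·A⁻²
  (C) [kg·m·s⁻²] / [s·A] = kg·m·s⁻³·A⁻¹
  (D) [kg·m²·s⁻²·A⁻¹] / [s] = kg·m²·s⁻³·A⁻¹  ← same
  (E) T·m² = Wb·m⁻²·m² = kg·m²·s⁻²·A⁻¹
Only (D) matches kg·m²·s⁻³·A⁻¹.

(D)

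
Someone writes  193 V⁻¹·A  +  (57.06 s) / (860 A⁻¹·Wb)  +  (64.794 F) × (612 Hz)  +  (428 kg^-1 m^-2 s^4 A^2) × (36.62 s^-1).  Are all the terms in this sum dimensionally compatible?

Dimensions:
  193 V⁻¹·A:  A·V⁻¹ = A·(J·C⁻¹)⁻¹ = kg⁻¹·m⁻²·s³·A²
  (57.06 s) / (860 A⁻¹·Wb):  [s] / [kg·m²·s⁻²·A⁻²] = kg⁻¹·m⁻²·s³·A²
  (64.794 F) × (612 Hz):  [kg⁻¹·m⁻²·s⁴·A²] · [s⁻¹] = kg⁻¹·m⁻²·s³·A²
  (428 kg^-1 m^-2 s^4 A^2) × (36.62 s^-1):  [kg⁻¹·m⁻²·s⁴·A²] · [s⁻¹] = kg⁻¹·m⁻²·s³·A²
Every term reduces to kg⁻¹·m⁻²·s³·A².

Yes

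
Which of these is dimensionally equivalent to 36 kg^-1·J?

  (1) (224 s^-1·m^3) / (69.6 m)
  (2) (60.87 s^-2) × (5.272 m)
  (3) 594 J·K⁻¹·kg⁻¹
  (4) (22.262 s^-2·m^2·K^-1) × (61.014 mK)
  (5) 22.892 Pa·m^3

(4)

Reference: J·kg⁻¹ = N·m·kg⁻¹ = m²·s⁻².
Each option:
  (1) [m³·s⁻¹] / [m] = m²·s⁻¹
  (2) [s⁻²] · [m] = m·s⁻²
  (3) J·kg⁻¹·K⁻¹ = N·m·kg⁻¹·K⁻¹ = m²·s⁻²·K⁻¹
  (4) [m²·s⁻²·K⁻¹] · [K] = m²·s⁻²  ← same
  (5) Pa·m³ = N·m⁻²·m³ = kg·m²·s⁻²
Only (4) matches m²·s⁻².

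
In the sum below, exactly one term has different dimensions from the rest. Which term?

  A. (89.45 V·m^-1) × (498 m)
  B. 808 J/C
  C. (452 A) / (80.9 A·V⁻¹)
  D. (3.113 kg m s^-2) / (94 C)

Work out the base dimensions of each:
  A. [kg·m·s⁻³·A⁻¹] · [m] = kg·m²·s⁻³·A⁻¹
  B. J·C⁻¹ = N·m·(s·A)⁻¹ = kg·m²·s⁻³·A⁻¹
  C. [A] / [kg⁻¹·m⁻²·s³·A²] = kg·m²·s⁻³·A⁻¹
  D. [kg·m·s⁻²] / [s·A] = kg·m·s⁻³·A⁻¹
All reduce to kg·m²·s⁻³·A⁻¹ except D., which is kg·m·s⁻³·A⁻¹.

D.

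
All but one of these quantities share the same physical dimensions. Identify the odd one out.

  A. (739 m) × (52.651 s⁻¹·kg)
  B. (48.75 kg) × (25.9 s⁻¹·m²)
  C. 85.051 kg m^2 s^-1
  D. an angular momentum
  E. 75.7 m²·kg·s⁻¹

Dimensions:
  A. [m] · [kg·s⁻¹] = kg·m·s⁻¹
  B. [kg] · [m²·s⁻¹] = kg·m²·s⁻¹
  C. kg·m²·s⁻¹
  D. [angular momentum] = kg·m²·s⁻¹
  E. kg·m²·s⁻¹
All reduce to kg·m²·s⁻¹ except A., which is kg·m·s⁻¹.

A.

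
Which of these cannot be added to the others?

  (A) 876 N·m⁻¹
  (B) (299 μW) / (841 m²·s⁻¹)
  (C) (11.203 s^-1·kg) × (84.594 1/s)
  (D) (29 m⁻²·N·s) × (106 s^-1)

In SI base units:
  (A) N·m⁻¹ = kg·m·s⁻²·m⁻¹ = kg·s⁻²
  (B) [kg·m²·s⁻³] / [m²·s⁻¹] = kg·s⁻²
  (C) [kg·s⁻¹] · [s⁻¹] = kg·s⁻²
  (D) [kg·m⁻¹·s⁻¹] · [s⁻¹] = kg·m⁻¹·s⁻²
All reduce to kg·s⁻² except (D), which is kg·m⁻¹·s⁻².

(D)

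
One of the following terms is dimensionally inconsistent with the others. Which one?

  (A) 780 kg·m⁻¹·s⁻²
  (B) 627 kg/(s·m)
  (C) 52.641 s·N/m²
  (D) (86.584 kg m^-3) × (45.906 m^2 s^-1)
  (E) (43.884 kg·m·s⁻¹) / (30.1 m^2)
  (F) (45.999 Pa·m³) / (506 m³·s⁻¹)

Expand each in SI base units:
  (A) kg·m⁻¹·s⁻²
  (B) kg·m⁻¹·s⁻¹
  (C) N·s·m⁻² = kg·m·s⁻²·s·m⁻² = kg·m⁻¹·s⁻¹
  (D) [kg·m⁻³] · [m²·s⁻¹] = kg·m⁻¹·s⁻¹
  (E) [kg·m·s⁻¹] / [m²] = kg·m⁻¹·s⁻¹
  (F) [kg·m²·s⁻²] / [m³·s⁻¹] = kg·m⁻¹·s⁻¹
All reduce to kg·m⁻¹·s⁻¹ except (A), which is kg·m⁻¹·s⁻².

(A)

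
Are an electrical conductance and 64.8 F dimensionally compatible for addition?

No

Work out the base dimensions of each:
  an electrical conductance:  [electrical conductance] = kg⁻¹·m⁻²·s³·A²
  64.8 F:  F = C·V⁻¹ = kg⁻¹·m⁻²·s⁴·A²
kg⁻¹·m⁻²·s³·A² ≠ kg⁻¹·m⁻²·s⁴·A², so they cannot be added.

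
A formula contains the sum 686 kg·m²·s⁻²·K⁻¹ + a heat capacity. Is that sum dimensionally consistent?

In SI base units:
  686 kg·m²·s⁻²·K⁻¹:  kg·m²·s⁻²·K⁻¹
  a heat capacity:  [heat capacity] = kg·m²·s⁻²·K⁻¹
Both are kg·m²·s⁻²·K⁻¹, so they have the same dimensions and can be added.

Yes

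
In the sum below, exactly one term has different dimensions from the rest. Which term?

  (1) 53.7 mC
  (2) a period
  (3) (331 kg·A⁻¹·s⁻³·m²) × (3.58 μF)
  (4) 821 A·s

In SI base units:
  (1) C = s·A
  (2) [period] = s
  (3) [kg·m²·s⁻³·A⁻¹] · [kg⁻¹·m⁻²·s⁴·A²] = s·A
  (4) A·s = s·A
All reduce to s·A except (2), which is s.

(2)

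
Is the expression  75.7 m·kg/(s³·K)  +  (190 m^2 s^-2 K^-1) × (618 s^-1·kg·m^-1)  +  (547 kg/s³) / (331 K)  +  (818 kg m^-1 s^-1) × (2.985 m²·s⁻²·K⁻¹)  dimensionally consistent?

No

In SI base units:
  75.7 m·kg/(s³·K):  kg·m·s⁻³·K⁻¹
  (190 m^2 s^-2 K^-1) × (618 s^-1·kg·m^-1):  [m²·s⁻²·K⁻¹] · [kg·m⁻¹·s⁻¹] = kg·m·s⁻³·K⁻¹
  (547 kg/s³) / (331 K):  [kg·s⁻³] / [K] = kg·s⁻³·K⁻¹
  (818 kg m^-1 s^-1) × (2.985 m²·s⁻²·K⁻¹):  [kg·m⁻¹·s⁻¹] · [m²·s⁻²·K⁻¹] = kg·m·s⁻³·K⁻¹
The terms do not share a single dimension (kg·m·s⁻³·K⁻¹ vs kg·s⁻³·K⁻¹).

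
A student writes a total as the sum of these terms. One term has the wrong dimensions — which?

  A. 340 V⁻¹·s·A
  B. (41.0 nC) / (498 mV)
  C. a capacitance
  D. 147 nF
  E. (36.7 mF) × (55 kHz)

Work out the base dimensions of each:
  A. A·s·V⁻¹ = A·s·(J·C⁻¹)⁻¹ = kg⁻¹·m⁻²·s⁴·A²
  B. [s·A] / [kg·m²·s⁻³·A⁻¹] = kg⁻¹·m⁻²·s⁴·A²
  C. [capacitance] = kg⁻¹·m⁻²·s⁴·A²
  D. F = C·V⁻¹ = kg⁻¹·m⁻²·s⁴·A²
  E. [kg⁻¹·m⁻²·s⁴·A²] · [s⁻¹] = kg⁻¹·m⁻²·s³·A²
All reduce to kg⁻¹·m⁻²·s⁴·A² except E., which is kg⁻¹·m⁻²·s³·A².

E.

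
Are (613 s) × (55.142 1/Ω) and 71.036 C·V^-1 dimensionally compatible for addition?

Yes

Dimensions:
  (613 s) × (55.142 1/Ω):  [s] · [kg⁻¹·m⁻²·s³·A²] = kg⁻¹·m⁻²·s⁴·A²
  71.036 C·V^-1:  C·V⁻¹ = s·A·(J·C⁻¹)⁻¹ = kg⁻¹·m⁻²·s⁴·A²
Both are kg⁻¹·m⁻²·s⁴·A², so they have the same dimensions and can be added.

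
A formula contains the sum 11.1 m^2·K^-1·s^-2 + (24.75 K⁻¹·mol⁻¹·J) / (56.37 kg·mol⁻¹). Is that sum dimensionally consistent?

Yes

Reduce each to base SI dimensions:
  11.1 m^2·K^-1·s^-2:  m²·s⁻²·K⁻¹
  (24.75 K⁻¹·mol⁻¹·J) / (56.37 kg·mol⁻¹):  [kg·m²·s⁻²·K⁻¹·mol⁻¹] / [kg·mol⁻¹] = m²·s⁻²·K⁻¹
Both are m²·s⁻²·K⁻¹, so they have the same dimensions and can be added.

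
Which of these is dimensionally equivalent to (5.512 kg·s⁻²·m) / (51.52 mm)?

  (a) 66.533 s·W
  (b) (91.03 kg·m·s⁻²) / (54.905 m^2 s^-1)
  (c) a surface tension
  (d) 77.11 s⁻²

(c)

Reference: [kg·m·s⁻²] / [m] = kg·s⁻².
Each option:
  (a) W·s = J·s⁻¹·s = kg·m²·s⁻²
  (b) [kg·m·s⁻²] / [m²·s⁻¹] = kg·m⁻¹·s⁻¹
  (c) [surface tension] = kg·s⁻²  ← same
  (d) s⁻²
Only (c) matches kg·s⁻².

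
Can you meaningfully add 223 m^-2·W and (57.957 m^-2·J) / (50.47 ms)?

Yes

Dimensions:
  223 m^-2·W:  W·m⁻² = J·s⁻¹·m⁻² = kg·s⁻³
  (57.957 m^-2·J) / (50.47 ms):  [kg·s⁻²] / [s] = kg·s⁻³
Both are kg·s⁻³, so they have the same dimensions and can be added.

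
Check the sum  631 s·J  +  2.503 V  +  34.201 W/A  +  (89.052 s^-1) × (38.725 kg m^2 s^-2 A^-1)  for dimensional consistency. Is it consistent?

No

Dimensions:
  631 s·J:  J·s = N·m·s = kg·m²·s⁻¹
  2.503 V:  V = J·C⁻¹ = kg·m²·s⁻³·A⁻¹
  34.201 W/A:  W·A⁻¹ = J·s⁻¹·A⁻¹ = kg·m²·s⁻³·A⁻¹
  (89.052 s^-1) × (38.725 kg m^2 s^-2 A^-1):  [s⁻¹] · [kg·m²·s⁻²·A⁻¹] = kg·m²·s⁻³·A⁻¹
The terms do not share a single dimension (kg·m²·s⁻³·A⁻¹ vs kg·m²·s⁻¹).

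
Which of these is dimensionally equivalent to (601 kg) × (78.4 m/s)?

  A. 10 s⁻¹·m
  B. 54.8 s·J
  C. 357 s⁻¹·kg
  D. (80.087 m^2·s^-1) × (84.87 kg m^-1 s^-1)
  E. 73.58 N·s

E.

Reference: [kg] · [m·s⁻¹] = kg·m·s⁻¹.
Each option:
  A. m·s⁻¹
  B. J·s = N·m·s = kg·m²·s⁻¹
  C. kg·s⁻¹
  D. [m²·s⁻¹] · [kg·m⁻¹·s⁻¹] = kg·m·s⁻²
  E. N·s = kg·m·s⁻²·s = kg·m·s⁻¹  ← same
Only E. matches kg·m·s⁻¹.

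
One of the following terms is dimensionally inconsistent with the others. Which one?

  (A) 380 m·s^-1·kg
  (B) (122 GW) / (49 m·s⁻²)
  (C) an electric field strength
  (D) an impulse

Expand each in SI base units:
  (A) kg·m·s⁻¹
  (B) [kg·m²·s⁻³] / [m·s⁻²] = kg·m·s⁻¹
  (C) [electric field strength] = kg·m·s⁻³·A⁻¹
  (D) [impulse] = kg·m·s⁻¹
All reduce to kg·m·s⁻¹ except (C), which is kg·m·s⁻³·A⁻¹.

(C)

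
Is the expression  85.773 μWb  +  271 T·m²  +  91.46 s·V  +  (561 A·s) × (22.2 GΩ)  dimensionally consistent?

In SI base units:
  85.773 μWb:  Wb = V·s = kg·m²·s⁻²·A⁻¹
  271 T·m²:  T·m² = Wb·m⁻²·m² = kg·m²·s⁻²·A⁻¹
  91.46 s·V:  V·s = J·C⁻¹·s = kg·m²·s⁻²·A⁻¹
  (561 A·s) × (22.2 GΩ):  [s·A] · [kg·m²·s⁻³·A⁻²] = kg·m²·s⁻²·A⁻¹
Every term reduces to kg·m²·s⁻²·A⁻¹.

Yes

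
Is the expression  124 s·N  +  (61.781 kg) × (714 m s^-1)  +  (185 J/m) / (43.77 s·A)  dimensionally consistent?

Expand each in SI base units:
  124 s·N:  N·s = kg·m·s⁻²·s = kg·m·s⁻¹
  (61.781 kg) × (714 m s^-1):  [kg] · [m·s⁻¹] = kg·m·s⁻¹
  (185 J/m) / (43.77 s·A):  [kg·m·s⁻²] / [s·A] = kg·m·s⁻³·A⁻¹
The terms do not share a single dimension (kg·m·s⁻³·A⁻¹ vs kg·m·s⁻¹).

No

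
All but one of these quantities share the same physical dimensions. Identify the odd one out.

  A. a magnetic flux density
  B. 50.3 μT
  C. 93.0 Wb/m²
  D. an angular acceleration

Expand each in SI base units:
  A. [magnetic flux density] = kg·s⁻²·A⁻¹
  B. T = Wb·m⁻² = kg·s⁻²·A⁻¹
  C. Wb·m⁻² = V·s·m⁻² = kg·s⁻²·A⁻¹
  D. [angular acceleration] = s⁻²
All reduce to kg·s⁻²·A⁻¹ except D., which is s⁻².

D.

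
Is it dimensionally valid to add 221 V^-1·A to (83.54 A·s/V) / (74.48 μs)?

Yes

Expand each in SI base units:
  221 V^-1·A:  A·V⁻¹ = A·(J·C⁻¹)⁻¹ = kg⁻¹·m⁻²·s³·A²
  (83.54 A·s/V) / (74.48 μs):  [kg⁻¹·m⁻²·s⁴·A²] / [s] = kg⁻¹·m⁻²·s³·A²
Both are kg⁻¹·m⁻²·s³·A², so they have the same dimensions and can be added.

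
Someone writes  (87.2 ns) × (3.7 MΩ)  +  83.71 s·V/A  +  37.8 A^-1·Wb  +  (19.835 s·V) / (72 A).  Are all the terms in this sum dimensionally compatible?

Work out the base dimensions of each:
  (87.2 ns) × (3.7 MΩ):  [s] · [kg·m²·s⁻³·A⁻²] = kg·m²·s⁻²·A⁻²
  83.71 s·V/A:  V·s·A⁻¹ = J·C⁻¹·s·A⁻¹ = kg·m²·s⁻²·A⁻²
  37.8 A^-1·Wb:  Wb·A⁻¹ = V·s·A⁻¹ = kg·m²·s⁻²·A⁻²
  (19.835 s·V) / (72 A):  [kg·m²·s⁻²·A⁻¹] / [A] = kg·m²·s⁻²·A⁻²
Every term reduces to kg·m²·s⁻²·A⁻².

Yes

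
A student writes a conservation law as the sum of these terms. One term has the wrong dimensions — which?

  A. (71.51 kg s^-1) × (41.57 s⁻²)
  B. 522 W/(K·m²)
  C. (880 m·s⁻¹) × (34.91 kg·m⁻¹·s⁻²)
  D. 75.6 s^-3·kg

B.

Dimensions:
  A. [kg·s⁻¹] · [s⁻²] = kg·s⁻³
  B. W·m⁻²·K⁻¹ = J·s⁻¹·m⁻²·K⁻¹ = kg·s⁻³·K⁻¹
  C. [m·s⁻¹] · [kg·m⁻¹·s⁻²] = kg·s⁻³
  D. kg·s⁻³
All reduce to kg·s⁻³ except B., which is kg·s⁻³·K⁻¹.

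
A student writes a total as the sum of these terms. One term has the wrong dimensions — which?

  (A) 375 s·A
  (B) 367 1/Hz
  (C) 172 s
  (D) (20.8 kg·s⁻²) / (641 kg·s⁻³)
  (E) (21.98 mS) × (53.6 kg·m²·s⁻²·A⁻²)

Work out the base dimensions of each:
  (A) A·s = s·A
  (B) Hz⁻¹ = (s⁻¹)⁻¹ = s
  (C) s
  (D) [kg·s⁻²] / [kg·s⁻³] = s
  (E) [kg⁻¹·m⁻²·s³·A²] · [kg·m²·s⁻²·A⁻²] = s
All reduce to s except (A), which is s·A.

(A)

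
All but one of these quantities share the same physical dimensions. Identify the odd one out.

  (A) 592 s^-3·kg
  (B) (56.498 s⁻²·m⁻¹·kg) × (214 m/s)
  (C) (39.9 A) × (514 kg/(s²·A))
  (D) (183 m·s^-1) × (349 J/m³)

Work out the base dimensions of each:
  (A) kg·s⁻³
  (B) [kg·m⁻¹·s⁻²] · [m·s⁻¹] = kg·s⁻³
  (C) [A] · [kg·s⁻²·A⁻¹] = kg·s⁻²
  (D) [m·s⁻¹] · [kg·m⁻¹·s⁻²] = kg·s⁻³
All reduce to kg·s⁻³ except (C), which is kg·s⁻².

(C)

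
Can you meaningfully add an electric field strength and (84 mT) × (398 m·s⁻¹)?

Reduce each to base SI dimensions:
  an electric field strength:  [electric field strength] = kg·m·s⁻³·A⁻¹
  (84 mT) × (398 m·s⁻¹):  [kg·s⁻²·A⁻¹] · [m·s⁻¹] = kg·m·s⁻³·A⁻¹
Both are kg·m·s⁻³·A⁻¹, so they have the same dimensions and can be added.

Yes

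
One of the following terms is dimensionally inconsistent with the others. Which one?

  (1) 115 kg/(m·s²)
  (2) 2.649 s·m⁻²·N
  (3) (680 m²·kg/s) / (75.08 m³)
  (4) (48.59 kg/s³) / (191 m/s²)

(1)

Reduce each to base SI dimensions:
  (1) kg·m⁻¹·s⁻²
  (2) N·s·m⁻² = kg·m·s⁻²·s·m⁻² = kg·m⁻¹·s⁻¹
  (3) [kg·m²·s⁻¹] / [m³] = kg·m⁻¹·s⁻¹
  (4) [kg·s⁻³] / [m·s⁻²] = kg·m⁻¹·s⁻¹
All reduce to kg·m⁻¹·s⁻¹ except (1), which is kg·m⁻¹·s⁻².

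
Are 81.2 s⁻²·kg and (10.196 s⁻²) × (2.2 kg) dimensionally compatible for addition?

Yes

Work out the base dimensions of each:
  81.2 s⁻²·kg:  kg·s⁻²
  (10.196 s⁻²) × (2.2 kg):  [s⁻²] · [kg] = kg·s⁻²
Both are kg·s⁻², so they have the same dimensions and can be added.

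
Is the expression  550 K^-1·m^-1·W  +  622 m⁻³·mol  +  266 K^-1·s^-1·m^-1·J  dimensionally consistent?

No

In SI base units:
  550 K^-1·m^-1·W:  W·m⁻¹·K⁻¹ = J·s⁻¹·m⁻¹·K⁻¹ = kg·m·s⁻³·K⁻¹
  622 m⁻³·mol:  mol·m⁻³ = m⁻³·mol
  266 K^-1·s^-1·m^-1·J:  J·s⁻¹·m⁻¹·K⁻¹ = N·m·s⁻¹·m⁻¹·K⁻¹ = kg·m·s⁻³·K⁻¹
The terms do not share a single dimension (kg·m·s⁻³·K⁻¹ vs m⁻³·mol).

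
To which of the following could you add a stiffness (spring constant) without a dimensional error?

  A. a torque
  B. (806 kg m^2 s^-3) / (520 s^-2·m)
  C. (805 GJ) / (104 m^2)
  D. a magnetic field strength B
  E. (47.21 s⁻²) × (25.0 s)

Reference: [stiffness (spring constant)] = kg·s⁻².
Each option:
  A. [torque] = kg·m²·s⁻²
  B. [kg·m²·s⁻³] / [m·s⁻²] = kg·m·s⁻¹
  C. [kg·m²·s⁻²] / [m²] = kg·s⁻²  ← same
  D. [magnetic field strength B] = kg·s⁻²·A⁻¹
  E. [s⁻²] · [s] = s⁻¹
Only C. matches kg·s⁻².

C.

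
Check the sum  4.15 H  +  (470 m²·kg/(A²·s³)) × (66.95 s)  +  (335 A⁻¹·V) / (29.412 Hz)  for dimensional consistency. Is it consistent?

Expand each in SI base units:
  4.15 H:  H = V·s·A⁻¹ = kg·m²·s⁻²·A⁻²
  (470 m²·kg/(A²·s³)) × (66.95 s):  [kg·m²·s⁻³·A⁻²] · [s] = kg·m²·s⁻²·A⁻²
  (335 A⁻¹·V) / (29.412 Hz):  [kg·m²·s⁻³·A⁻²] / [s⁻¹] = kg·m²·s⁻²·A⁻²
Every term reduces to kg·m²·s⁻²·A⁻².

Yes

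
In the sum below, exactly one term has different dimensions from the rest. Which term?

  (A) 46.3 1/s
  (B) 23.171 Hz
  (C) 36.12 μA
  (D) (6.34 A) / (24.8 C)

(C)

In SI base units:
  (A) s⁻¹
  (B) Hz = s⁻¹
  (C) A
  (D) [A] / [s·A] = s⁻¹
All reduce to s⁻¹ except (C), which is A.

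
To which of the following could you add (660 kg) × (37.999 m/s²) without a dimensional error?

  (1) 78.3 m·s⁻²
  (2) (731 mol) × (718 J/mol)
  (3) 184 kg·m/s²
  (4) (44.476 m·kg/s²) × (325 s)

Reference: [kg] · [m·s⁻²] = kg·m·s⁻².
Each option:
  (1) m·s⁻²
  (2) [mol] · [kg·m²·s⁻²·mol⁻¹] = kg·m²·s⁻²
  (3) kg·m·s⁻²  ← same
  (4) [kg·m·s⁻²] · [s] = kg·m·s⁻¹
Only (3) matches kg·m·s⁻².

(3)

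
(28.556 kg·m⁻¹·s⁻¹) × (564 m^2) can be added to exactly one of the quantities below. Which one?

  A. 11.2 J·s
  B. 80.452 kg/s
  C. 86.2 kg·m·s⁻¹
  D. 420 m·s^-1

C.

Reference: [kg·m⁻¹·s⁻¹] · [m²] = kg·m·s⁻¹.
Each option:
  A. J·s = N·m·s = kg·m²·s⁻¹
  B. kg·s⁻¹
  C. kg·m·s⁻¹  ← same
  D. m·s⁻¹
Only C. matches kg·m·s⁻¹.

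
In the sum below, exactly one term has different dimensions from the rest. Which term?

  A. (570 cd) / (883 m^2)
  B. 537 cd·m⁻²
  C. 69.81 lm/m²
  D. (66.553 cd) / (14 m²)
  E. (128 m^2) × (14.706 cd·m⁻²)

E.

Reduce each to base SI dimensions:
  A. [cd] / [m²] = m⁻²·cd
  B. cd·m⁻² = m⁻²·cd
  C. lm·m⁻² = cd·m⁻² = m⁻²·cd
  D. [cd] / [m²] = m⁻²·cd
  E. [m²] · [m⁻²·cd] = cd
All reduce to m⁻²·cd except E., which is cd.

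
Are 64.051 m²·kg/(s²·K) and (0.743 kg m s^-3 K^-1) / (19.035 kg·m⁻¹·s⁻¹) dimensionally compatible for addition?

No

Expand each in SI base units:
  64.051 m²·kg/(s²·K):  kg·m²·s⁻²·K⁻¹
  (0.743 kg m s^-3 K^-1) / (19.035 kg·m⁻¹·s⁻¹):  [kg·m·s⁻³·K⁻¹] / [kg·m⁻¹·s⁻¹] = m²·s⁻²·K⁻¹
kg·m²·s⁻²·K⁻¹ ≠ m²·s⁻²·K⁻¹, so they cannot be added.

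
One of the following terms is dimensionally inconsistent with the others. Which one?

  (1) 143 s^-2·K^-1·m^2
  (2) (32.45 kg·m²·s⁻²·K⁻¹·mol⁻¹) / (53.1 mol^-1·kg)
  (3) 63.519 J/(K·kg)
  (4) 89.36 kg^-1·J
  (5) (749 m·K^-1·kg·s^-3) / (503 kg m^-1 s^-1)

(4)

Dimensions:
  (1) m²·s⁻²·K⁻¹
  (2) [kg·m²·s⁻²·K⁻¹·mol⁻¹] / [kg·mol⁻¹] = m²·s⁻²·K⁻¹
  (3) J·kg⁻¹·K⁻¹ = N·m·kg⁻¹·K⁻¹ = m²·s⁻²·K⁻¹
  (4) J·kg⁻¹ = N·m·kg⁻¹ = m²·s⁻²
  (5) [kg·m·s⁻³·K⁻¹] / [kg·m⁻¹·s⁻¹] = m²·s⁻²·K⁻¹
All reduce to m²·s⁻²·K⁻¹ except (4), which is m²·s⁻².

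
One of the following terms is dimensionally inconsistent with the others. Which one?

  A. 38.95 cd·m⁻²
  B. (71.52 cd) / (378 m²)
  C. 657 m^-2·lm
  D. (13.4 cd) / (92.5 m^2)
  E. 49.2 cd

Expand each in SI base units:
  A. cd·m⁻² = m⁻²·cd
  B. [cd] / [m²] = m⁻²·cd
  C. lm·m⁻² = cd·m⁻² = m⁻²·cd
  D. [cd] / [m²] = m⁻²·cd
  E. cd
All reduce to m⁻²·cd except E., which is cd.

E.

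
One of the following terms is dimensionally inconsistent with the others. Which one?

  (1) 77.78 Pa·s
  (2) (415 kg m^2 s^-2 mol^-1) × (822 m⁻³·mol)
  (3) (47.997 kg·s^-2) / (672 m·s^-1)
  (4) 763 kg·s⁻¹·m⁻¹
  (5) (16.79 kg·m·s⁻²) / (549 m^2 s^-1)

In SI base units:
  (1) Pa·s = N·m⁻²·s = kg·m⁻¹·s⁻¹
  (2) [kg·m²·s⁻²·mol⁻¹] · [m⁻³·mol] = kg·m⁻¹·s⁻²
  (3) [kg·s⁻²] / [m·s⁻¹] = kg·m⁻¹·s⁻¹
  (4) kg·m⁻¹·s⁻¹
  (5) [kg·m·s⁻²] / [m²·s⁻¹] = kg·m⁻¹·s⁻¹
All reduce to kg·m⁻¹·s⁻¹ except (2), which is kg·m⁻¹·s⁻².

(2)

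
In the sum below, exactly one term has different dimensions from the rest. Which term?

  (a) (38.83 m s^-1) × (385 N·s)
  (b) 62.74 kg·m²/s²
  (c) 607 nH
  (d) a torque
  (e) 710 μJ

Dimensions:
  (a) [m·s⁻¹] · [kg·m·s⁻¹] = kg·m²·s⁻²
  (b) kg·m²·s⁻²
  (c) H = V·s·A⁻¹ = kg·m²·s⁻²·A⁻²
  (d) [torque] = kg·m²·s⁻²
  (e) J = N·m = kg·m²·s⁻²
All reduce to kg·m²·s⁻² except (c), which is kg·m²·s⁻²·A⁻².

(c)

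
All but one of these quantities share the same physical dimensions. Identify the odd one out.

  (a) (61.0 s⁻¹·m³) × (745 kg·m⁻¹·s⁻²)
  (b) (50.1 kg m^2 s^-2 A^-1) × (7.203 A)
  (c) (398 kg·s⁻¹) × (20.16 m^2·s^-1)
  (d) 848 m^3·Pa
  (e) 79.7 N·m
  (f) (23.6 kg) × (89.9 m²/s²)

Expand each in SI base units:
  (a) [m³·s⁻¹] · [kg·m⁻¹·s⁻²] = kg·m²·s⁻³
  (b) [kg·m²·s⁻²·A⁻¹] · [A] = kg·m²·s⁻²
  (c) [kg·s⁻¹] · [m²·s⁻¹] = kg·m²·s⁻²
  (d) Pa·m³ = N·m⁻²·m³ = kg·m²·s⁻²
  (e) N·m = kg·m·s⁻²·m = kg·m²·s⁻²
  (f) [kg] · [m²·s⁻²] = kg·m²·s⁻²
All reduce to kg·m²·s⁻² except (a), which is kg·m²·s⁻³.

(a)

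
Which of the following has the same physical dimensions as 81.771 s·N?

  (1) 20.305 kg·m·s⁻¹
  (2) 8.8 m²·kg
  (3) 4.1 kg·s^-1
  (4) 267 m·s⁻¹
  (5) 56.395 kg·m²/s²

Reference: N·s = kg·m·s⁻²·s = kg·m·s⁻¹.
Each option:
  (1) kg·m·s⁻¹  ← same
  (2) kg·m²
  (3) kg·s⁻¹
  (4) m·s⁻¹
  (5) kg·m²·s⁻²
Only (1) matches kg·m·s⁻¹.

(1)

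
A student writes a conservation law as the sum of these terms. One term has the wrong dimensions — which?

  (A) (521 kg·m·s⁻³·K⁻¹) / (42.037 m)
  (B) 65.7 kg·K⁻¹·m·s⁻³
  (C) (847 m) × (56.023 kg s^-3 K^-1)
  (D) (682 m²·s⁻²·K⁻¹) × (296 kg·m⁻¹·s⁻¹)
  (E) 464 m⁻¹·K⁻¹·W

Reduce each to base SI dimensions:
  (A) [kg·m·s⁻³·K⁻¹] / [m] = kg·s⁻³·K⁻¹
  (B) kg·m·s⁻³·K⁻¹
  (C) [m] · [kg·s⁻³·K⁻¹] = kg·m·s⁻³·K⁻¹
  (D) [m²·s⁻²·K⁻¹] · [kg·m⁻¹·s⁻¹] = kg·m·s⁻³·K⁻¹
  (E) W·m⁻¹·K⁻¹ = J·s⁻¹·m⁻¹·K⁻¹ = kg·m·s⁻³·K⁻¹
All reduce to kg·m·s⁻³·K⁻¹ except (A), which is kg·s⁻³·K⁻¹.

(A)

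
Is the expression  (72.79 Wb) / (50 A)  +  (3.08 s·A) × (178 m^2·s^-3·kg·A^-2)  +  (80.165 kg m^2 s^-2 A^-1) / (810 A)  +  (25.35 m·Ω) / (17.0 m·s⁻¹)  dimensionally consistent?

No

Expand each in SI base units:
  (72.79 Wb) / (50 A):  [kg·m²·s⁻²·A⁻¹] / [A] = kg·m²·s⁻²·A⁻²
  (3.08 s·A) × (178 m^2·s^-3·kg·A^-2):  [s·A] · [kg·m²·s⁻³·A⁻²] = kg·m²·s⁻²·A⁻¹
  (80.165 kg m^2 s^-2 A^-1) / (810 A):  [kg·m²·s⁻²·A⁻¹] / [A] = kg·m²·s⁻²·A⁻²
  (25.35 m·Ω) / (17.0 m·s⁻¹):  [kg·m³·s⁻³·A⁻²] / [m·s⁻¹] = kg·m²·s⁻²·A⁻²
The terms do not share a single dimension (kg·m²·s⁻²·A⁻² vs kg·m²·s⁻²·A⁻¹).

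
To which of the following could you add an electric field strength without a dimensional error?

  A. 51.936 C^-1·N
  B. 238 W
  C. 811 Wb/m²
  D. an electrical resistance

A.

Reference: [electric field strength] = kg·m·s⁻³·A⁻¹.
Each option:
  A. N·C⁻¹ = kg·m·s⁻²·(s·A)⁻¹ = kg·m·s⁻³·A⁻¹  ← same
  B. W = J·s⁻¹ = kg·m²·s⁻³
  C. Wb·m⁻² = V·s·m⁻² = kg·s⁻²·A⁻¹
  D. [electrical resistance] = kg·m²·s⁻³·A⁻²
Only A. matches kg·m·s⁻³·A⁻¹.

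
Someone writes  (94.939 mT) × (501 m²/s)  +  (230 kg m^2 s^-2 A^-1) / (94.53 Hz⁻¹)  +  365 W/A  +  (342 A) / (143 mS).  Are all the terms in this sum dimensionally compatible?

Yes

Work out the base dimensions of each:
  (94.939 mT) × (501 m²/s):  [kg·s⁻²·A⁻¹] · [m²·s⁻¹] = kg·m²·s⁻³·A⁻¹
  (230 kg m^2 s^-2 A^-1) / (94.53 Hz⁻¹):  [kg·m²·s⁻²·A⁻¹] / [s] = kg·m²·s⁻³·A⁻¹
  365 W/A:  W·A⁻¹ = J·s⁻¹·A⁻¹ = kg·m²·s⁻³·A⁻¹
  (342 A) / (143 mS):  [A] / [kg⁻¹·m⁻²·s³·A²] = kg·m²·s⁻³·A⁻¹
Every term reduces to kg·m²·s⁻³·A⁻¹.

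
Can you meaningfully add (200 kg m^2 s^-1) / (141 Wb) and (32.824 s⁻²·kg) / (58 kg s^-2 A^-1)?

Dimensions:
  (200 kg m^2 s^-1) / (141 Wb):  [kg·m²·s⁻¹] / [kg·m²·s⁻²·A⁻¹] = s·A
  (32.824 s⁻²·kg) / (58 kg s^-2 A^-1):  [kg·s⁻²] / [kg·s⁻²·A⁻¹] = A
s·A ≠ A, so they cannot be added.

No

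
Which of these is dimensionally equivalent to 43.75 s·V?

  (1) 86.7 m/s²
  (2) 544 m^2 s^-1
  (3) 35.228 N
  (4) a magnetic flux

(4)

Reference: V·s = J·C⁻¹·s = kg·m²·s⁻²·A⁻¹.
Each option:
  (1) m·s⁻²
  (2) m²·s⁻¹
  (3) N = kg·m·s⁻²
  (4) [magnetic flux] = kg·m²·s⁻²·A⁻¹  ← same
Only (4) matches kg·m²·s⁻²·A⁻¹.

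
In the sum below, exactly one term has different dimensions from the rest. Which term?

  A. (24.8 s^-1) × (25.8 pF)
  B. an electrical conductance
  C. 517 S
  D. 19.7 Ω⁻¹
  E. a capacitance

E.

In SI base units:
  A. [s⁻¹] · [kg⁻¹·m⁻²·s⁴·A²] = kg⁻¹·m⁻²·s³·A²
  B. [electrical conductance] = kg⁻¹·m⁻²·s³·A²
  C. S = Ω⁻¹ = kg⁻¹·m⁻²·s³·A²
  D. Ω⁻¹ = (V·A⁻¹)⁻¹ = kg⁻¹·m⁻²·s³·A²
  E. [capacitance] = kg⁻¹·m⁻²·s⁴·A²
All reduce to kg⁻¹·m⁻²·s³·A² except E., which is kg⁻¹·m⁻²·s⁴·A².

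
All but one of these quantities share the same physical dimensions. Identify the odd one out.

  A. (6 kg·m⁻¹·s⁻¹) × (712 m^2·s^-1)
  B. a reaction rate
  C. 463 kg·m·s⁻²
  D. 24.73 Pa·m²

Reduce each to base SI dimensions:
  A. [kg·m⁻¹·s⁻¹] · [m²·s⁻¹] = kg·m·s⁻²
  B. [reaction rate] = m⁻³·s⁻¹·mol
  C. kg·m·s⁻²
  D. Pa·m² = N·m⁻²·m² = kg·m·s⁻²
All reduce to kg·m·s⁻² except B., which is m⁻³·s⁻¹·mol.

B.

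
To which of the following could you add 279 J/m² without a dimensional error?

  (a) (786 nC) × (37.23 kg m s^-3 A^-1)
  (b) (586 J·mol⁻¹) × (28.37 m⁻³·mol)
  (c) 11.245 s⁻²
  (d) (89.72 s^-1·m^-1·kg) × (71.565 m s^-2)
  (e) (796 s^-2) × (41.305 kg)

(e)

Reference: J·m⁻² = N·m·m⁻² = kg·s⁻².
Each option:
  (a) [s·A] · [kg·m·s⁻³·A⁻¹] = kg·m·s⁻²
  (b) [kg·m²·s⁻²·mol⁻¹] · [m⁻³·mol] = kg·m⁻¹·s⁻²
  (c) s⁻²
  (d) [kg·m⁻¹·s⁻¹] · [m·s⁻²] = kg·s⁻³
  (e) [s⁻²] · [kg] = kg·s⁻²  ← same
Only (e) matches kg·s⁻².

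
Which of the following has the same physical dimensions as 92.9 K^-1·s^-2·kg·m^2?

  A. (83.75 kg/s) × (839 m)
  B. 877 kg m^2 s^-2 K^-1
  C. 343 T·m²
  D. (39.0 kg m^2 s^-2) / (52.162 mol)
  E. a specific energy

Reference: kg·m²·s⁻²·K⁻¹.
Each option:
  A. [kg·s⁻¹] · [m] = kg·m·s⁻¹
  B. kg·m²·s⁻²·K⁻¹  ← same
  C. T·m² = Wb·m⁻²·m² = kg·m²·s⁻²·A⁻¹
  D. [kg·m²·s⁻²] / [mol] = kg·m²·s⁻²·mol⁻¹
  E. [specific energy] = m²·s⁻²
Only B. matches kg·m²·s⁻²·K⁻¹.

B.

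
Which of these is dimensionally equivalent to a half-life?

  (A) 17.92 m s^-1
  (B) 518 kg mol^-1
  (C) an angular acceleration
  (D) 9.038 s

Reference: [half-life] = s.
Each option:
  (A) m·s⁻¹
  (B) kg·mol⁻¹
  (C) [angular acceleration] = s⁻²
  (D) s  ← same
Only (D) matches s.

(D)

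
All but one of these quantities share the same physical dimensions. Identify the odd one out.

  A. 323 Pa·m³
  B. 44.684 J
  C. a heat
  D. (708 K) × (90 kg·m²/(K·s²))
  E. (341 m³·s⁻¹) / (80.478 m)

E.

Reduce each to base SI dimensions:
  A. Pa·m³ = N·m⁻²·m³ = kg·m²·s⁻²
  B. J = N·m = kg·m²·s⁻²
  C. [heat] = kg·m²·s⁻²
  D. [K] · [kg·m²·s⁻²·K⁻¹] = kg·m²·s⁻²
  E. [m³·s⁻¹] / [m] = m²·s⁻¹
All reduce to kg·m²·s⁻² except E., which is m²·s⁻¹.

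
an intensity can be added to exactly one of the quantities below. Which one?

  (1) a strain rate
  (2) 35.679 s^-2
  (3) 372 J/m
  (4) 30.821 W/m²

Reference: [intensity] = kg·s⁻³.
Each option:
  (1) [strain rate] = s⁻¹
  (2) s⁻²
  (3) J·m⁻¹ = N·m·m⁻¹ = kg·m·s⁻²
  (4) W·m⁻² = J·s⁻¹·m⁻² = kg·s⁻³  ← same
Only (4) matches kg·s⁻³.

(4)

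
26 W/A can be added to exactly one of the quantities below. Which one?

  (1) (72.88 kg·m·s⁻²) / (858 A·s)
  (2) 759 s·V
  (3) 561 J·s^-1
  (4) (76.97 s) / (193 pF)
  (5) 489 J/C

Reference: W·A⁻¹ = J·s⁻¹·A⁻¹ = kg·m²·s⁻³·A⁻¹.
Each option:
  (1) [kg·m·s⁻²] / [s·A] = kg·m·s⁻³·A⁻¹
  (2) V·s = J·C⁻¹·s = kg·m²·s⁻²·A⁻¹
  (3) J·s⁻¹ = N·m·s⁻¹ = kg·m²·s⁻³
  (4) [s] / [kg⁻¹·m⁻²·s⁴·A²] = kg·m²·s⁻³·A⁻²
  (5) J·C⁻¹ = N·m·(s·A)⁻¹ = kg·m²·s⁻³·A⁻¹  ← same
Only (5) matches kg·m²·s⁻³·A⁻¹.

(5)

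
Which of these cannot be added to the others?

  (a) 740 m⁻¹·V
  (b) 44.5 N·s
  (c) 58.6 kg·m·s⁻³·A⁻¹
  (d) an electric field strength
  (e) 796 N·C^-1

Dimensions:
  (a) V·m⁻¹ = J·C⁻¹·m⁻¹ = kg·m·s⁻³·A⁻¹
  (b) N·s = kg·m·s⁻²·s = kg·m·s⁻¹
  (c) kg·m·s⁻³·A⁻¹
  (d) [electric field strength] = kg·m·s⁻³·A⁻¹
  (e) N·C⁻¹ = kg·m·s⁻²·(s·A)⁻¹ = kg·m·s⁻³·A⁻¹
All reduce to kg·m·s⁻³·A⁻¹ except (b), which is kg·m·s⁻¹.

(b)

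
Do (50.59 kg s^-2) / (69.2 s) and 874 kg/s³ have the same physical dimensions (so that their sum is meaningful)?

Yes

Expand each in SI base units:
  (50.59 kg s^-2) / (69.2 s):  [kg·s⁻²] / [s] = kg·s⁻³
  874 kg/s³:  kg·s⁻³
Both are kg·s⁻³, so they have the same dimensions and can be added.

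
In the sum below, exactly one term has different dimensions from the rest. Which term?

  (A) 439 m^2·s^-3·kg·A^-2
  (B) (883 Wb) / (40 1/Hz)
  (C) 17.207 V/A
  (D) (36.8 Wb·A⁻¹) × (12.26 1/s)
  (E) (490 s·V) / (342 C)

Expand each in SI base units:
  (A) kg·m²·s⁻³·A⁻²
  (B) [kg·m²·s⁻²·A⁻¹] / [s] = kg·m²·s⁻³·A⁻¹
  (C) V·A⁻¹ = J·C⁻¹·A⁻¹ = kg·m²·s⁻³·A⁻²
  (D) [kg·m²·s⁻²·A⁻²] · [s⁻¹] = kg·m²·s⁻³·A⁻²
  (E) [kg·m²·s⁻²·A⁻¹] / [s·A] = kg·m²·s⁻³·A⁻²
All reduce to kg·m²·s⁻³·A⁻² except (B), which is kg·m²·s⁻³·A⁻¹.

(B)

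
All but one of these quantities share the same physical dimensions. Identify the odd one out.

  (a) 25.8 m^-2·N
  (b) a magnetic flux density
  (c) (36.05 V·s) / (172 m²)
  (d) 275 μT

Reduce each to base SI dimensions:
  (a) N·m⁻² = kg·m·s⁻²·m⁻² = kg·m⁻¹·s⁻²
  (b) [magnetic flux density] = kg·s⁻²·A⁻¹
  (c) [kg·m²·s⁻²·A⁻¹] / [m²] = kg·s⁻²·A⁻¹
  (d) T = Wb·m⁻² = kg·s⁻²·A⁻¹
All reduce to kg·s⁻²·A⁻¹ except (a), which is kg·m⁻¹·s⁻².

(a)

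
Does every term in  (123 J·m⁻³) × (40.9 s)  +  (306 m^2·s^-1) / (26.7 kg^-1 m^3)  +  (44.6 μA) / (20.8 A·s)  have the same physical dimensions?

No

In SI base units:
  (123 J·m⁻³) × (40.9 s):  [kg·m⁻¹·s⁻²] · [s] = kg·m⁻¹·s⁻¹
  (306 m^2·s^-1) / (26.7 kg^-1 m^3):  [m²·s⁻¹] / [kg⁻¹·m³] = kg·m⁻¹·s⁻¹
  (44.6 μA) / (20.8 A·s):  [A] / [s·A] = s⁻¹
The terms do not share a single dimension (kg·m⁻¹·s⁻¹ vs s⁻¹).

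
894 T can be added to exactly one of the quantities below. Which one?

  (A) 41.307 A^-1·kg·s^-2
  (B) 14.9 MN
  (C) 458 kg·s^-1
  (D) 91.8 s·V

Reference: T = Wb·m⁻² = kg·s⁻²·A⁻¹.
Each option:
  (A) kg·s⁻²·A⁻¹  ← same
  (B) N = kg·m·s⁻²
  (C) kg·s⁻¹
  (D) V·s = J·C⁻¹·s = kg·m²·s⁻²·A⁻¹
Only (A) matches kg·s⁻²·A⁻¹.

(A)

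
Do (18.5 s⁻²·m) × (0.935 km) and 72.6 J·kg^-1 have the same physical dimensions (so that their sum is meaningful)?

Reduce each to base SI dimensions:
  (18.5 s⁻²·m) × (0.935 km):  [m·s⁻²] · [m] = m²·s⁻²
  72.6 J·kg^-1:  J·kg⁻¹ = N·m·kg⁻¹ = m²·s⁻²
Both are m²·s⁻², so they have the same dimensions and can be added.

Yes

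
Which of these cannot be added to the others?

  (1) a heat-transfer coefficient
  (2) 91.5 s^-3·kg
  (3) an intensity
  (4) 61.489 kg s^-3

(1)

Dimensions:
  (1) [heat-transfer coefficient] = kg·s⁻³·K⁻¹
  (2) kg·s⁻³
  (3) [intensity] = kg·s⁻³
  (4) kg·s⁻³
All reduce to kg·s⁻³ except (1), which is kg·s⁻³·K⁻¹.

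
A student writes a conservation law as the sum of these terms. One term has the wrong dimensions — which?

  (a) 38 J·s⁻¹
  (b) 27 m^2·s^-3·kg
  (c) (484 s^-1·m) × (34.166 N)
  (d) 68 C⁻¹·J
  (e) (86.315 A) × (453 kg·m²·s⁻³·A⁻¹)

(d)

Reduce each to base SI dimensions:
  (a) J·s⁻¹ = N·m·s⁻¹ = kg·m²·s⁻³
  (b) kg·m²·s⁻³
  (c) [m·s⁻¹] · [kg·m·s⁻²] = kg·m²·s⁻³
  (d) J·C⁻¹ = N·m·(s·A)⁻¹ = kg·m²·s⁻³·A⁻¹
  (e) [A] · [kg·m²·s⁻³·A⁻¹] = kg·m²·s⁻³
All reduce to kg·m²·s⁻³ except (d), which is kg·m²·s⁻³·A⁻¹.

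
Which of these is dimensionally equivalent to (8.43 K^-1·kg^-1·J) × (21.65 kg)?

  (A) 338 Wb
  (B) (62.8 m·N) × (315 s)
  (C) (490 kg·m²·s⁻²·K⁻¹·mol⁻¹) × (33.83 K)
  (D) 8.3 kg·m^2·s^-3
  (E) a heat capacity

Reference: [m²·s⁻²·K⁻¹] · [kg] = kg·m²·s⁻²·K⁻¹.
Each option:
  (A) Wb = V·s = kg·m²·s⁻²·A⁻¹
  (B) [kg·m²·s⁻²] · [s] = kg·m²·s⁻¹
  (C) [kg·m²·s⁻²·K⁻¹·mol⁻¹] · [K] = kg·m²·s⁻²·mol⁻¹
  (D) kg·m²·s⁻³
  (E) [heat capacity] = kg·m²·s⁻²·K⁻¹  ← same
Only (E) matches kg·m²·s⁻²·K⁻¹.

(E)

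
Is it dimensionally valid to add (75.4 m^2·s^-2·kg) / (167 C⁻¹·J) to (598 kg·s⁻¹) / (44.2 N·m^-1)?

No

Dimensions:
  (75.4 m^2·s^-2·kg) / (167 C⁻¹·J):  [kg·m²·s⁻²] / [kg·m²·s⁻³·A⁻¹] = s·A
  (598 kg·s⁻¹) / (44.2 N·m^-1):  [kg·s⁻¹] / [kg·s⁻²] = s
s·A ≠ s, so they cannot be added.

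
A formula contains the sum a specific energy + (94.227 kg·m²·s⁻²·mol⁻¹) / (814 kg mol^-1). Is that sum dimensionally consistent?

Yes

Reduce each to base SI dimensions:
  a specific energy:  [specific energy] = m²·s⁻²
  (94.227 kg·m²·s⁻²·mol⁻¹) / (814 kg mol^-1):  [kg·m²·s⁻²·mol⁻¹] / [kg·mol⁻¹] = m²·s⁻²
Both are m²·s⁻², so they have the same dimensions and can be added.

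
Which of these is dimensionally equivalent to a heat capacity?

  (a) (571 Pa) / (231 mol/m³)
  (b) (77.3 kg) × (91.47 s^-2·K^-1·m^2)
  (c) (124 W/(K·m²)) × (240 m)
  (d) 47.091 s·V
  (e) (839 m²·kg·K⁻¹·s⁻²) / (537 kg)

(b)

Reference: [heat capacity] = kg·m²·s⁻²·K⁻¹.
Each option:
  (a) [kg·m⁻¹·s⁻²] / [m⁻³·mol] = kg·m²·s⁻²·mol⁻¹
  (b) [kg] · [m²·s⁻²·K⁻¹] = kg·m²·s⁻²·K⁻¹  ← same
  (c) [kg·s⁻³·K⁻¹] · [m] = kg·m·s⁻³·K⁻¹
  (d) V·s = J·C⁻¹·s = kg·m²·s⁻²·A⁻¹
  (e) [kg·m²·s⁻²·K⁻¹] / [kg] = m²·s⁻²·K⁻¹
Only (b) matches kg·m²·s⁻²·K⁻¹.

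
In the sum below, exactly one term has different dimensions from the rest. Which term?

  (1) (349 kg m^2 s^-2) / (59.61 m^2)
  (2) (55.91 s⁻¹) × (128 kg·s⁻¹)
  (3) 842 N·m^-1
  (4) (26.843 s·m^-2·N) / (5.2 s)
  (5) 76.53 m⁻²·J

In SI base units:
  (1) [kg·m²·s⁻²] / [m²] = kg·s⁻²
  (2) [s⁻¹] · [kg·s⁻¹] = kg·s⁻²
  (3) N·m⁻¹ = kg·m·s⁻²·m⁻¹ = kg·s⁻²
  (4) [kg·m⁻¹·s⁻¹] / [s] = kg·m⁻¹·s⁻²
  (5) J·m⁻² = N·m·m⁻² = kg·s⁻²
All reduce to kg·s⁻² except (4), which is kg·m⁻¹·s⁻².

(4)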